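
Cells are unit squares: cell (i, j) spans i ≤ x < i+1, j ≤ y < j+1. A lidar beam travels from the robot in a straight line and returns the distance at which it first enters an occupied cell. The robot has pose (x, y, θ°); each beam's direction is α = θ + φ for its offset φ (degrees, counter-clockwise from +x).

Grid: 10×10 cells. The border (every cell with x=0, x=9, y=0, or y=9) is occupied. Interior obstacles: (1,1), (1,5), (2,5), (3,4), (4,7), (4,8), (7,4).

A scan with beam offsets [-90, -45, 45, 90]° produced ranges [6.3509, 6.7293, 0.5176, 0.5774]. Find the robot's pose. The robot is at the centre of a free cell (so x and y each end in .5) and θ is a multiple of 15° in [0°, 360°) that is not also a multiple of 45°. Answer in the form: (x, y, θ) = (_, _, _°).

(x, y, θ) = (7.5, 1.5, 210°)

The pose lattice has 57·16 = 912 candidates. Test each by forward raycasting.
  (3.5, 5.5, 60°): beam 2 = 5.6940 ≠ 6.7293 ✗
  (7.5, 8.5, 15°): beam 1 = 5.7956 ≠ 6.3509 ✗
  (8.5, 2.5, 195°): beam 1 = 1.9319 ≠ 6.3509 ✗
  …
  (7.5, 1.5, 210°): r_1=6.3509, r_2=6.7293, r_3=0.5176, r_4=0.5774 — all match ✓
No second candidate reproduces the full scan.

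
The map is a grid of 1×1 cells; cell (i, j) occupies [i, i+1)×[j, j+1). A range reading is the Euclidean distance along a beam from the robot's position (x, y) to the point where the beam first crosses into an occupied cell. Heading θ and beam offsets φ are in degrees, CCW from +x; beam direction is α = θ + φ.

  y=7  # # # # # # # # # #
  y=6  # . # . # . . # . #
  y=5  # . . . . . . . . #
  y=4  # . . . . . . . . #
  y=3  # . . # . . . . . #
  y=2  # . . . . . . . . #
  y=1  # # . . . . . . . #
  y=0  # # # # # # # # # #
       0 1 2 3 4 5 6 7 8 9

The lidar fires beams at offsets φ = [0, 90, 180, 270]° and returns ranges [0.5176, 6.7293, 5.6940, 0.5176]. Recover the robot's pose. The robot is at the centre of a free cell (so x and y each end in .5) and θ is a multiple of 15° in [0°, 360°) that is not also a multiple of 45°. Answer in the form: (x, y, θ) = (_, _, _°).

Candidates: 43 free-cell centres × 16 headings = 688 poses. Raycast each; keep the one whose scan matches to 4 dp.
  (6.5, 1.5, 165°): beam 1 = 5.6940 ≠ 0.5176 ✗
  (8.5, 4.5, 120°): beam 1 = 1.7321 ≠ 0.5176 ✗
  (8.5, 2.5, 255°): beam 1 = 1.5529 ≠ 0.5176 ✗
  (5.5, 6.5, 105°): beam 2 = 0.5176 ≠ 6.7293 ✗
  …
  (2.5, 1.5, 285°): r_1=0.5176, r_2=6.7293, r_3=5.6940, r_4=0.5176 — all match ✓
Unique over the lattice → pose = (2.5, 1.5, 285°).

(x, y, θ) = (2.5, 1.5, 285°)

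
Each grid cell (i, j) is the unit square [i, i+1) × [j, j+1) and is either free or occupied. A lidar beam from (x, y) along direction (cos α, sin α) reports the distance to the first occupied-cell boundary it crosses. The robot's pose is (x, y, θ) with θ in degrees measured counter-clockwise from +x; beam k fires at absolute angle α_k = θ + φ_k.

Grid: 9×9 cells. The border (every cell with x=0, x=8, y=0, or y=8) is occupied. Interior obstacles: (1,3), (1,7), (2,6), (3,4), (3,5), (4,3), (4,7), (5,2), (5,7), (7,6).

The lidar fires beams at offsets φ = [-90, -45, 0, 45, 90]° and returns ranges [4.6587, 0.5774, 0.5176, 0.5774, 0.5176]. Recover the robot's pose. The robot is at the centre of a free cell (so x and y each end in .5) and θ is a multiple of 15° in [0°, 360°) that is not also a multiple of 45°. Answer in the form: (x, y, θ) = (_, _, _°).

(x, y, θ) = (2.5, 5.5, 15°)

The pose lattice has 39·16 = 624 candidates. Test each by forward raycasting.
  (2.5, 7.5, 165°): beam 1 = 0.5176 ≠ 4.6587 ✗
  (1.5, 2.5, 300°): beam 1 = 0.5774 ≠ 4.6587 ✗
  (3.5, 6.5, 300°): beam 1 = 0.5774 ≠ 4.6587 ✗
  (1.5, 6.5, 330°): beam 1 = 1.0000 ≠ 4.6587 ✗
  …
  (2.5, 5.5, 15°): r_1=4.6587, r_2=0.5774, r_3=0.5176, r_4=0.5774, r_5=0.5176 — all match ✓
Unique over the lattice → pose = (2.5, 5.5, 15°).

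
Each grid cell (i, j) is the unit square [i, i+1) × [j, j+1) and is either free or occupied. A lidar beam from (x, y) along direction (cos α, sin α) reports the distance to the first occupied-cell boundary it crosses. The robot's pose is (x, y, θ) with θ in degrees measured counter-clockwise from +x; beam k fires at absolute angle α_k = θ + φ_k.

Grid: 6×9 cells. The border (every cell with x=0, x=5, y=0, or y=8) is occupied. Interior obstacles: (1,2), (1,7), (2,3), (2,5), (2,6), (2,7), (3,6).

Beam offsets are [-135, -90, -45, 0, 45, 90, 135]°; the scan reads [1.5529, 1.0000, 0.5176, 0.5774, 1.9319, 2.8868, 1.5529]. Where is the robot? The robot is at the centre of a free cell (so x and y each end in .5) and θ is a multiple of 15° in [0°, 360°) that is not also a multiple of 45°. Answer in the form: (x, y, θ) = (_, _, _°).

(x, y, θ) = (2.5, 1.5, 300°)

The pose lattice has 21·16 = 336 candidates. Test each by forward raycasting.
  (4.5, 2.5, 330°): beam 1 = 3.6235 ≠ 1.5529 ✗
  (1.5, 6.5, 60°): beam 1 = 2.5882 ≠ 1.5529 ✗
  (1.5, 4.5, 345°): beam 1 = 0.5774 ≠ 1.5529 ✗
  …
  (2.5, 1.5, 300°): r_1=1.5529, r_2=1.0000, r_3=0.5176, r_4=0.5774, r_5=1.9319, r_6=2.8868, r_7=1.5529 — all match ✓
Only this pose fits every beam.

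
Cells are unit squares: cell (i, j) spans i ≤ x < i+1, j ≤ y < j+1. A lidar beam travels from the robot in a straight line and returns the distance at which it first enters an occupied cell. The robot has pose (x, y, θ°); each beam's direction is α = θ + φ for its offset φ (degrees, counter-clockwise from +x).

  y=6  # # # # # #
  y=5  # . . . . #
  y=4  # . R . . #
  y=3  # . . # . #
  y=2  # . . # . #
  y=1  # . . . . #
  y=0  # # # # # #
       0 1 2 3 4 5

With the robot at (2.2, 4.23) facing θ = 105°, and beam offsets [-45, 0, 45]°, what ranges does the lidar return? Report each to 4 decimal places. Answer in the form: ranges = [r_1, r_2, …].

ranges = [2.0438, 1.8324, 1.3856]

beam 1: φ=-45°, α=60°
  dir = (cos 60°, sin 60°) = (0.5000, 0.8660); from cell (2,4)
  next x-line at t=1.6000, next y-line at t=0.8891; Δt_x=2.0000, Δt_y=1.1547
    y: enter (2,5) at t=0.8891
    x: enter (3,5) at t=1.6000
    y: enter (3,6) at t=2.0438 ← occupied
  → r_1 = 2.0438
beam 2: φ=0°, α=105°
  dir = (cos 105°, sin 105°) = (-0.2588, 0.9659); from cell (2,4)
  next x-line at t=0.7727, next y-line at t=0.7972; Δt_x=3.8637, Δt_y=1.0353
    x: enter (1,4) at t=0.7727
    y: enter (1,5) at t=0.7972
    y: enter (1,6) at t=1.8324 ← occupied
  → r_2 = 1.8324
beam 3: φ=45°, α=150°
  dir = (cos 150°, sin 150°) = (-0.8660, 0.5000); from cell (2,4)
  next x-line at t=0.2309, next y-line at t=1.5400; Δt_x=1.1547, Δt_y=2.0000
    x: enter (1,4) at t=0.2309
    x: enter (0,4) at t=1.3856 ← occupied
  → r_3 = 1.3856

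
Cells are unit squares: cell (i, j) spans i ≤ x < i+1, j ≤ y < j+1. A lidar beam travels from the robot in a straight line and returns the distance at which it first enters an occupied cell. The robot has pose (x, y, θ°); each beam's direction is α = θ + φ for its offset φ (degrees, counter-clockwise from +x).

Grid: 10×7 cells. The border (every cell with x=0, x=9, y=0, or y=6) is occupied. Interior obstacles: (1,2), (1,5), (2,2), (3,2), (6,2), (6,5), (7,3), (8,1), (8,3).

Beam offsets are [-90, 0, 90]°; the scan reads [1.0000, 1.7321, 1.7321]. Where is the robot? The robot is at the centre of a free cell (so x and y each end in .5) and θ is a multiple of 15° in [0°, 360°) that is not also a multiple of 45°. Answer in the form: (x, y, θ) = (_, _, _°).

(x, y, θ) = (2.5, 4.5, 210°)

Candidates: 31 free-cell centres × 16 headings = 496 poses. Raycast each; keep the one whose scan matches to 4 dp.
  (8.5, 2.5, 285°): beam 1 = 1.5529 ≠ 1.0000 ✗
  (5.5, 5.5, 120°): beam 1 = 0.5774 ≠ 1.0000 ✗
  (5.5, 5.5, 345°): beam 1 = 4.6587 ≠ 1.0000 ✗
  (2.5, 5.5, 285°): beam 1 = 0.5176 ≠ 1.0000 ✗
  (2.5, 1.5, 165°): beam 1 = 0.5176 ≠ 1.0000 ✗
  …
  (2.5, 4.5, 210°): r_1=1.0000, r_2=1.7321, r_3=1.7321 — all match ✓
No second candidate reproduces the full scan.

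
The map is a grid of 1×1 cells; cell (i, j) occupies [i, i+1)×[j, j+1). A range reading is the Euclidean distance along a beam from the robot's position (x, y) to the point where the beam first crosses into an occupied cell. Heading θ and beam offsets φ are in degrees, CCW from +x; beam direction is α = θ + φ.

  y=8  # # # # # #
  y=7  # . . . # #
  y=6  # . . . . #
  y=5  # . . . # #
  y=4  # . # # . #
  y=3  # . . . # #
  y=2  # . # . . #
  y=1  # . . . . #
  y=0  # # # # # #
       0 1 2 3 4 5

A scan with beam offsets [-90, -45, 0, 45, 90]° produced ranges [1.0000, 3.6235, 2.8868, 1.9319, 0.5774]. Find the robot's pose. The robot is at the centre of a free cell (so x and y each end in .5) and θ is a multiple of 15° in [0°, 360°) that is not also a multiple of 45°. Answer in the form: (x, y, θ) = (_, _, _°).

(x, y, θ) = (1.5, 5.5, 60°)

Enumerate (i+0.5, j+0.5, θ) over the 22 free cells and 16 admissible headings. For each, cast all 5 beams and compare to the given ranges.
  (1.5, 4.5, 75°): beam 1 = 0.5176 ≠ 1.0000 ✗
  (2.5, 3.5, 120°): beam 2 = 0.5176 ≠ 3.6235 ✗
  (3.5, 7.5, 150°): beam 1 = 0.5774 ≠ 1.0000 ✗
  (1.5, 5.5, 240°): beam 1 = 0.5774 ≠ 1.0000 ✗
  …
  (1.5, 5.5, 60°): r_1=1.0000, r_2=3.6235, r_3=2.8868, r_4=1.9319, r_5=0.5774 — all match ✓
No second candidate reproduces the full scan.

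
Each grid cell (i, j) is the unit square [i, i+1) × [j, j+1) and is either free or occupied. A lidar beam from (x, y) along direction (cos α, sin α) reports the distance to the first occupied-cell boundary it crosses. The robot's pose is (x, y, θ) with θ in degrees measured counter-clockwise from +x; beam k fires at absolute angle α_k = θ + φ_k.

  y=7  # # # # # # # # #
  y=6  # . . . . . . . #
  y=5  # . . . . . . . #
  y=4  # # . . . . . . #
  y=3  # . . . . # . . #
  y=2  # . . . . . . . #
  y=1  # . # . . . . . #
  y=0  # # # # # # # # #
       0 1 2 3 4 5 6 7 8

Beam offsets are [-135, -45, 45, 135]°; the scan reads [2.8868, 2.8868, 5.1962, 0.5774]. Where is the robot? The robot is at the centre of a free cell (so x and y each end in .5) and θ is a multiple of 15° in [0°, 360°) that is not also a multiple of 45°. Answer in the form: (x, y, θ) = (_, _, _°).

Candidates: 39 free-cell centres × 16 headings = 624 poses. Raycast each; keep the one whose scan matches to 4 dp.
  (1.5, 3.5, 15°): beam 1 = 1.0000 ≠ 2.8868 ✗
  (3.5, 6.5, 285°): beam 1 = 1.0000 ≠ 2.8868 ✗
  (7.5, 5.5, 285°): beam 1 = 3.0000 ≠ 2.8868 ✗
  (5.5, 6.5, 60°): beam 1 = 5.6940 ≠ 2.8868 ✗
  (2.5, 3.5, 195°): beam 1 = 4.0415 ≠ 2.8868 ✗
  …
  (5.5, 4.5, 165°): r_1=2.8868, r_2=2.8868, r_3=5.1962, r_4=0.5774 — all match ✓
No second candidate reproduces the full scan.

(x, y, θ) = (5.5, 4.5, 165°)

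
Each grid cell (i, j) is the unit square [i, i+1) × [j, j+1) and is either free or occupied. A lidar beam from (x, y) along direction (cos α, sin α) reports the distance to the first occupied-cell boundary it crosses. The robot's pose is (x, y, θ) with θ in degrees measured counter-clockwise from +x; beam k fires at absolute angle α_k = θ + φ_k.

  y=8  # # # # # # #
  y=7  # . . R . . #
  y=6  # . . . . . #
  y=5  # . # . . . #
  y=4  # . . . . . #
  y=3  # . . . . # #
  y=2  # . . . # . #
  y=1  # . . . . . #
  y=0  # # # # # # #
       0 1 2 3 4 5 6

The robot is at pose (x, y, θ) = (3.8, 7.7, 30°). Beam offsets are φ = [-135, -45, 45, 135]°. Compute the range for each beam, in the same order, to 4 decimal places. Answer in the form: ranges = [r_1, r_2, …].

ranges = [6.9364, 2.2776, 0.3106, 1.1591]

beam 1: φ=-135°, α=255°
  d=(-0.2588,-0.9659)  start (3,7)  tX=3.0910 tY=0.7247  stride 1/|dx|=3.8637 1/|dy|=1.0353
    cross y-line → (3,6), t=0.7247
    cross y-line → (3,5), t=1.7600
    cross y-line → (3,4), t=2.7952
    cross x-line → (2,4), t=3.0910
    cross y-line → (2,3), t=3.8305
    cross y-line → (2,2), t=4.8658
    cross y-line → (2,1), t=5.9011
    cross y-line → (2,0), t=6.9364 (wall)
  → r_1 = 6.9364
beam 2: φ=-45°, α=345°
  d=(0.9659,-0.2588)  start (3,7)  tX=0.2071 tY=2.7046  stride 1/|dx|=1.0353 1/|dy|=3.8637
    cross x-line → (4,7), t=0.2071
    cross x-line → (5,7), t=1.2423
    cross x-line → (6,7), t=2.2776 (wall)
  → r_2 = 2.2776
beam 3: φ=45°, α=75°
  d=(0.2588,0.9659)  start (3,7)  tX=0.7727 tY=0.3106  stride 1/|dx|=3.8637 1/|dy|=1.0353
    cross y-line → (3,8), t=0.3106 (wall)
  → r_3 = 0.3106
beam 4: φ=135°, α=165°
  d=(-0.9659,0.2588)  start (3,7)  tX=0.8282 tY=1.1591  stride 1/|dx|=1.0353 1/|dy|=3.8637
    cross x-line → (2,7), t=0.8282
    cross y-line → (2,8), t=1.1591 (wall)
  → r_4 = 1.1591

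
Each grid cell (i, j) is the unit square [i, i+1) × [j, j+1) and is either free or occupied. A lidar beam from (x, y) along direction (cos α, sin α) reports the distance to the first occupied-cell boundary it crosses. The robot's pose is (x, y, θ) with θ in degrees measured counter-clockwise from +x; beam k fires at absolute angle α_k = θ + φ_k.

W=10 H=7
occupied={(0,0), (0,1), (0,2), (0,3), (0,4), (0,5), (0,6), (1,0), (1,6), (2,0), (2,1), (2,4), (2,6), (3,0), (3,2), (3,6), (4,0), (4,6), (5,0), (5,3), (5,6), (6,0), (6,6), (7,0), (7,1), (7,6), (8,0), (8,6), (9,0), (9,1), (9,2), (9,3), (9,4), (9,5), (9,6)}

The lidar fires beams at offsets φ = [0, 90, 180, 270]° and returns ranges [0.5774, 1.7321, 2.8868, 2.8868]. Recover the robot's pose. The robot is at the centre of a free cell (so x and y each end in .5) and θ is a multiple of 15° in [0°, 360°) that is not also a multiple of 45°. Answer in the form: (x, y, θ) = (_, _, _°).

(x, y, θ) = (6.5, 3.5, 210°)

Candidates: 35 free-cell centres × 16 headings = 560 poses. Raycast each; keep the one whose scan matches to 4 dp.
  (6.5, 2.5, 60°): beam 1 = 4.0415 ≠ 0.5774 ✗
  (4.5, 1.5, 255°): beam 1 = 0.5176 ≠ 0.5774 ✗
  (1.5, 5.5, 120°): beam 2 = 0.5774 ≠ 1.7321 ✗
  (8.5, 4.5, 60°): beam 1 = 1.0000 ≠ 0.5774 ✗
  (7.5, 2.5, 60°): beam 1 = 3.0000 ≠ 0.5774 ✗
  …
  (6.5, 3.5, 210°): r_1=0.5774, r_2=1.7321, r_3=2.8868, r_4=2.8868 — all match ✓
Only this pose fits every beam.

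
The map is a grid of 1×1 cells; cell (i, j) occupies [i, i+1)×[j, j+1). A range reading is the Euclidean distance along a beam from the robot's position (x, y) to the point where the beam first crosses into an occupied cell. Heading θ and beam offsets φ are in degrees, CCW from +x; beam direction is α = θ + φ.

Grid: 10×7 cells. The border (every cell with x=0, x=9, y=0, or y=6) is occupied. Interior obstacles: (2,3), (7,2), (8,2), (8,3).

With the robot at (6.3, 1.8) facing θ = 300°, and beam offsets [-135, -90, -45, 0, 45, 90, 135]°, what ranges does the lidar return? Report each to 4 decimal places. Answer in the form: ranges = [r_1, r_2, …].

beam 1: φ=-135°, α=165°
  direction (-0.9659, 0.2588); cell (6,1); t to first gridline: x 0.3106, y 0.7727 (then +1.0353 / +3.8637)
    (5,1) via x @ 0.3106
    (5,2) via y @ 0.7727
    (4,2) via x @ 1.3459
    (3,2) via x @ 2.3811
    (2,2) via x @ 3.4164
    (1,2) via x @ 4.4517
    (1,3) via y @ 4.6364
    (0,3) via x @ 5.4870  # hit
  → r_1 = 5.4870
beam 2: φ=-90°, α=210°
  direction (-0.8660, -0.5000); cell (6,1); t to first gridline: x 0.3464, y 1.6000 (then +1.1547 / +2.0000)
    (5,1) via x @ 0.3464
    (4,1) via x @ 1.5011
    (4,0) via y @ 1.6000  # hit
  → r_2 = 1.6000
beam 3: φ=-45°, α=255°
  direction (-0.2588, -0.9659); cell (6,1); t to first gridline: x 1.1591, y 0.8282 (then +3.8637 / +1.0353)
    (6,0) via y @ 0.8282  # hit
  → r_3 = 0.8282
beam 4: φ=0°, α=300°
  direction (0.5000, -0.8660); cell (6,1); t to first gridline: x 1.4000, y 0.9238 (then +2.0000 / +1.1547)
    (6,0) via y @ 0.9238  # hit
  → r_4 = 0.9238
beam 5: φ=45°, α=345°
  direction (0.9659, -0.2588); cell (6,1); t to first gridline: x 0.7247, y 3.0910 (then +1.0353 / +3.8637)
    (7,1) via x @ 0.7247
    (8,1) via x @ 1.7600
    (9,1) via x @ 2.7952  # hit
  → r_5 = 2.7952
beam 6: φ=90°, α=30°
  direction (0.8660, 0.5000); cell (6,1); t to first gridline: x 0.8083, y 0.4000 (then +1.1547 / +2.0000)
    (6,2) via y @ 0.4000
    (7,2) via x @ 0.8083  # hit
  → r_6 = 0.8083
beam 7: φ=135°, α=75°
  direction (0.2588, 0.9659); cell (6,1); t to first gridline: x 2.7046, y 0.2071 (then +3.8637 / +1.0353)
    (6,2) via y @ 0.2071
    (6,3) via y @ 1.2423
    (6,4) via y @ 2.2776
    (7,4) via x @ 2.7046
    (7,5) via y @ 3.3129
    (7,6) via y @ 4.3482  # hit
  → r_7 = 4.3482

ranges = [5.4870, 1.6000, 0.8282, 0.9238, 2.7952, 0.8083, 4.3482]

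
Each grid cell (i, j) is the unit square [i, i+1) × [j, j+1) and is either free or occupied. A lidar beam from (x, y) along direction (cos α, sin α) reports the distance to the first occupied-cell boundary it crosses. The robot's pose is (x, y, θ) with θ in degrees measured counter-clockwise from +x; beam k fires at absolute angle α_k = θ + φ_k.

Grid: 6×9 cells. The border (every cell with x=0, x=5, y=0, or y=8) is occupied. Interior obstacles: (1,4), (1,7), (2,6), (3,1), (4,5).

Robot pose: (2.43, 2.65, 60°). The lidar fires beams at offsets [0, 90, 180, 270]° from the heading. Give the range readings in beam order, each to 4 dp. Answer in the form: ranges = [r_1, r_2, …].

ranges = [3.1400, 1.6512, 1.9053, 1.3000]

beam 1: φ=0°, α=60°
  cosα=0.5000 sinα=0.8660 | (2,2) | tMaxX 1.1400 tMaxY 0.4041 | tΔX 2.0000 tΔY 1.1547
    t=0.4041 [y] (2,3)
    t=1.1400 [x] (3,3)
    t=1.5588 [y] (3,4)
    t=2.7135 [y] (3,5)
    t=3.1400 [x] (4,5) — stop
  → r_1 = 3.1400
beam 2: φ=90°, α=150°
  cosα=-0.8660 sinα=0.5000 | (2,2) | tMaxX 0.4965 tMaxY 0.7000 | tΔX 1.1547 tΔY 2.0000
    t=0.4965 [x] (1,2)
    t=0.7000 [y] (1,3)
    t=1.6512 [x] (0,3) — stop
  → r_2 = 1.6512
beam 3: φ=180°, α=240°
  cosα=-0.5000 sinα=-0.8660 | (2,2) | tMaxX 0.8600 tMaxY 0.7506 | tΔX 2.0000 tΔY 1.1547
    t=0.7506 [y] (2,1)
    t=0.8600 [x] (1,1)
    t=1.9053 [y] (1,0) — stop
  → r_3 = 1.9053
beam 4: φ=270°, α=330°
  cosα=0.8660 sinα=-0.5000 | (2,2) | tMaxX 0.6582 tMaxY 1.3000 | tΔX 1.1547 tΔY 2.0000
    t=0.6582 [x] (3,2)
    t=1.3000 [y] (3,1) — stop
  → r_4 = 1.3000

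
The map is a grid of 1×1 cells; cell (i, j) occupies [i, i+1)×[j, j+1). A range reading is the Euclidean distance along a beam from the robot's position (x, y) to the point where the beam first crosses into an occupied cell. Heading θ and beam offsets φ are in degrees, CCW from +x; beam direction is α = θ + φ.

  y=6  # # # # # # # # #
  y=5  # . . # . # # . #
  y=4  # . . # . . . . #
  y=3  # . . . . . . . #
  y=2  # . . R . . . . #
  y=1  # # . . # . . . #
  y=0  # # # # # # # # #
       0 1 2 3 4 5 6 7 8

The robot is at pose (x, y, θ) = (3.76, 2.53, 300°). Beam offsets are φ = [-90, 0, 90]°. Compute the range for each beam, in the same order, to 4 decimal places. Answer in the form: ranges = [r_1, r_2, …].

ranges = [2.0323, 0.6120, 4.8959]

beam 1: φ=-90°, α=210°
  cosα=-0.8660 sinα=-0.5000 | (3,2) | tMaxX 0.8776 tMaxY 1.0600 | tΔX 1.1547 tΔY 2.0000
    t=0.8776 [x] (2,2)
    t=1.0600 [y] (2,1)
    t=2.0323 [x] (1,1) — stop
  → r_1 = 2.0323
beam 2: φ=0°, α=300°
  cosα=0.5000 sinα=-0.8660 | (3,2) | tMaxX 0.4800 tMaxY 0.6120 | tΔX 2.0000 tΔY 1.1547
    t=0.4800 [x] (4,2)
    t=0.6120 [y] (4,1) — stop
  → r_2 = 0.6120
beam 3: φ=90°, α=30°
  cosα=0.8660 sinα=0.5000 | (3,2) | tMaxX 0.2771 tMaxY 0.9400 | tΔX 1.1547 tΔY 2.0000
    t=0.2771 [x] (4,2)
    t=0.9400 [y] (4,3)
    t=1.4318 [x] (5,3)
    t=2.5865 [x] (6,3)
    t=2.9400 [y] (6,4)
    t=3.7412 [x] (7,4)
    t=4.8959 [x] (8,4) — stop
  → r_3 = 4.8959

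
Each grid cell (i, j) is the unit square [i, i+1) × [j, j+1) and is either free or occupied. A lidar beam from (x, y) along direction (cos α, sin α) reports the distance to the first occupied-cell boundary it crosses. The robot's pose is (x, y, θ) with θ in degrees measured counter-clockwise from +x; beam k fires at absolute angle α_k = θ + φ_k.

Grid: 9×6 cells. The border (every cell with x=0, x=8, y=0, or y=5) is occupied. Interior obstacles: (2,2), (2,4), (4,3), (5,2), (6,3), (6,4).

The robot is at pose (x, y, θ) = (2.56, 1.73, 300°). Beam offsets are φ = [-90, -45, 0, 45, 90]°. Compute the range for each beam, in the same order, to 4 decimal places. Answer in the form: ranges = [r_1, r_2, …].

beam 1: φ=-90°, α=210°
  cosα=-0.8660 sinα=-0.5000 | (2,1) | tMaxX 0.6466 tMaxY 1.4600 | tΔX 1.1547 tΔY 2.0000
    t=0.6466 [x] (1,1)
    t=1.4600 [y] (1,0) — stop
  → r_1 = 1.4600
beam 2: φ=-45°, α=255°
  cosα=-0.2588 sinα=-0.9659 | (2,1) | tMaxX 2.1637 tMaxY 0.7558 | tΔX 3.8637 tΔY 1.0353
    t=0.7558 [y] (2,0) — stop
  → r_2 = 0.7558
beam 3: φ=0°, α=300°
  cosα=0.5000 sinα=-0.8660 | (2,1) | tMaxX 0.8800 tMaxY 0.8429 | tΔX 2.0000 tΔY 1.1547
    t=0.8429 [y] (2,0) — stop
  → r_3 = 0.8429
beam 4: φ=45°, α=345°
  cosα=0.9659 sinα=-0.2588 | (2,1) | tMaxX 0.4555 tMaxY 2.8205 | tΔX 1.0353 tΔY 3.8637
    t=0.4555 [x] (3,1)
    t=1.4908 [x] (4,1)
    t=2.5261 [x] (5,1)
    t=2.8205 [y] (5,0) — stop
  → r_4 = 2.8205
beam 5: φ=90°, α=30°
  cosα=0.8660 sinα=0.5000 | (2,1) | tMaxX 0.5081 tMaxY 0.5400 | tΔX 1.1547 tΔY 2.0000
    t=0.5081 [x] (3,1)
    t=0.5400 [y] (3,2)
    t=1.6628 [x] (4,2)
    t=2.5400 [y] (4,3) — stop
  → r_5 = 2.5400

ranges = [1.4600, 0.7558, 0.8429, 2.8205, 2.5400]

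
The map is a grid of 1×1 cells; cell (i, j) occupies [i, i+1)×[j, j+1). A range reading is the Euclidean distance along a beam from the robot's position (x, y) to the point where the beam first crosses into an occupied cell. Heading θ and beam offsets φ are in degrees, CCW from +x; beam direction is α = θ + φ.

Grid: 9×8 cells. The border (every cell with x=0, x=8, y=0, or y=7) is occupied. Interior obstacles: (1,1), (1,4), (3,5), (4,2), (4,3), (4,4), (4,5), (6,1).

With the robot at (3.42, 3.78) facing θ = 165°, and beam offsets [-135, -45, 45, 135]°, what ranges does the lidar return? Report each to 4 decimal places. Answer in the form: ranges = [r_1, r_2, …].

beam 1: φ=-135°, α=30°
  cosα=0.8660 sinα=0.5000 | (3,3) | tMaxX 0.6697 tMaxY 0.4400 | tΔX 1.1547 tΔY 2.0000
    t=0.4400 [y] (3,4)
    t=0.6697 [x] (4,4) — stop
  → r_1 = 0.6697
beam 2: φ=-45°, α=120°
  cosα=-0.5000 sinα=0.8660 | (3,3) | tMaxX 0.8400 tMaxY 0.2540 | tΔX 2.0000 tΔY 1.1547
    t=0.2540 [y] (3,4)
    t=0.8400 [x] (2,4)
    t=1.4087 [y] (2,5)
    t=2.5634 [y] (2,6)
    t=2.8400 [x] (1,6)
    t=3.7181 [y] (1,7) — stop
  → r_2 = 3.7181
beam 3: φ=45°, α=210°
  cosα=-0.8660 sinα=-0.5000 | (3,3) | tMaxX 0.4850 tMaxY 1.5600 | tΔX 1.1547 tΔY 2.0000
    t=0.4850 [x] (2,3)
    t=1.5600 [y] (2,2)
    t=1.6397 [x] (1,2)
    t=2.7944 [x] (0,2) — stop
  → r_3 = 2.7944
beam 4: φ=135°, α=300°
  cosα=0.5000 sinα=-0.8660 | (3,3) | tMaxX 1.1600 tMaxY 0.9007 | tΔX 2.0000 tΔY 1.1547
    t=0.9007 [y] (3,2)
    t=1.1600 [x] (4,2) — stop
  → r_4 = 1.1600

ranges = [0.6697, 3.7181, 2.7944, 1.1600]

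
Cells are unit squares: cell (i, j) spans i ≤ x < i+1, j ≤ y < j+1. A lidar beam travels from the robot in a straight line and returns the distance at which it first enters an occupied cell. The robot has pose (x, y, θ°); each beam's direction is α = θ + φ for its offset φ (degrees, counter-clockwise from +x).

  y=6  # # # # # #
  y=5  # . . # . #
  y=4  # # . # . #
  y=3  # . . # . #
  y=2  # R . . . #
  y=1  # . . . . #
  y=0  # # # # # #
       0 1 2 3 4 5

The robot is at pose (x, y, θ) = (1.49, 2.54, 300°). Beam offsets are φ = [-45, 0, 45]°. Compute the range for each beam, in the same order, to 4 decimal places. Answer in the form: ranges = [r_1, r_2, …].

beam 1: φ=-45°, α=255°
  cosα=-0.2588 sinα=-0.9659 | (1,2) | tMaxX 1.8932 tMaxY 0.5590 | tΔX 3.8637 tΔY 1.0353
    t=0.5590 [y] (1,1)
    t=1.5943 [y] (1,0) — stop
  → r_1 = 1.5943
beam 2: φ=0°, α=300°
  cosα=0.5000 sinα=-0.8660 | (1,2) | tMaxX 1.0200 tMaxY 0.6235 | tΔX 2.0000 tΔY 1.1547
    t=0.6235 [y] (1,1)
    t=1.0200 [x] (2,1)
    t=1.7782 [y] (2,0) — stop
  → r_2 = 1.7782
beam 3: φ=45°, α=345°
  cosα=0.9659 sinα=-0.2588 | (1,2) | tMaxX 0.5280 tMaxY 2.0864 | tΔX 1.0353 tΔY 3.8637
    t=0.5280 [x] (2,2)
    t=1.5633 [x] (3,2)
    t=2.0864 [y] (3,1)
    t=2.5985 [x] (4,1)
    t=3.6338 [x] (5,1) — stop
  → r_3 = 3.6338

ranges = [1.5943, 1.7782, 3.6338]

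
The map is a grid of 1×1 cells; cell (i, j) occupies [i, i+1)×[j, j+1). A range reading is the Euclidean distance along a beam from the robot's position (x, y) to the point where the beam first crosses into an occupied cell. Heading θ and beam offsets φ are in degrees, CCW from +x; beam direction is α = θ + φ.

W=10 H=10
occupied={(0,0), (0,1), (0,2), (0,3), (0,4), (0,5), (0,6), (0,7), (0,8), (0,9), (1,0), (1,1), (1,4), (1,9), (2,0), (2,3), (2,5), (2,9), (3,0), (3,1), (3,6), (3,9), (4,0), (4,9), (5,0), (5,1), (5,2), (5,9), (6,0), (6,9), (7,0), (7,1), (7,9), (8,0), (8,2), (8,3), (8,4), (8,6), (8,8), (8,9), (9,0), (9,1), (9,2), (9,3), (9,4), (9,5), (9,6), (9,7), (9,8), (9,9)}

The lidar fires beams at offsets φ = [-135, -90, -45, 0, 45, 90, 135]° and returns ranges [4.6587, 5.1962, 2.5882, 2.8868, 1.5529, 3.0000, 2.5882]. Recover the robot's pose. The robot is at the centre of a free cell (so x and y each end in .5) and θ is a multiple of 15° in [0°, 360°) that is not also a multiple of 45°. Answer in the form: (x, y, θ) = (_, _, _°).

(x, y, θ) = (5.5, 4.5, 210°)

Candidates: 50 free-cell centres × 16 headings = 800 poses. Raycast each; keep the one whose scan matches to 4 dp.
  (4.5, 1.5, 345°): beam 1 = 0.5774 ≠ 4.6587 ✗
  (4.5, 3.5, 165°): beam 1 = 5.0000 ≠ 4.6587 ✗
  (5.5, 4.5, 300°): beam 1 = 2.5882 ≠ 4.6587 ✗
  (3.5, 3.5, 105°): beam 1 = 1.7321 ≠ 4.6587 ✗
  …
  (5.5, 4.5, 210°): r_1=4.6587, r_2=5.1962, r_3=2.5882, r_4=2.8868, r_5=1.5529, r_6=3.0000, r_7=2.5882 — all match ✓
No second candidate reproduces the full scan.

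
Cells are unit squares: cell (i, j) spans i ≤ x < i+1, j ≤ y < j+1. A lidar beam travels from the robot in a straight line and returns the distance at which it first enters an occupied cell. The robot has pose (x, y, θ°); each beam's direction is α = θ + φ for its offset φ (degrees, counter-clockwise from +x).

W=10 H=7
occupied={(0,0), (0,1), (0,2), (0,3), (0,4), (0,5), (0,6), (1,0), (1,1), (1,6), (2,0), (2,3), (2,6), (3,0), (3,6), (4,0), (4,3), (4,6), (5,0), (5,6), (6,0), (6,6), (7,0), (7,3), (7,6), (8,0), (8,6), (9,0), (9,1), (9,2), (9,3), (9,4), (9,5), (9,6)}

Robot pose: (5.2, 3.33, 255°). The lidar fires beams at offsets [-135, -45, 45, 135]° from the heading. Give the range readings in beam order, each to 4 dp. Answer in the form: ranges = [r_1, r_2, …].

beam 1: φ=-135°, α=120°
  cosα=-0.5000 sinα=0.8660 | (5,3) | tMaxX 0.4000 tMaxY 0.7736 | tΔX 2.0000 tΔY 1.1547
    t=0.4000 [x] (4,3) — stop
  → r_1 = 0.4000
beam 2: φ=-45°, α=210°
  cosα=-0.8660 sinα=-0.5000 | (5,3) | tMaxX 0.2309 tMaxY 0.6600 | tΔX 1.1547 tΔY 2.0000
    t=0.2309 [x] (4,3) — stop
  → r_2 = 0.2309
beam 3: φ=45°, α=300°
  cosα=0.5000 sinα=-0.8660 | (5,3) | tMaxX 1.6000 tMaxY 0.3811 | tΔX 2.0000 tΔY 1.1547
    t=0.3811 [y] (5,2)
    t=1.5358 [y] (5,1)
    t=1.6000 [x] (6,1)
    t=2.6905 [y] (6,0) — stop
  → r_3 = 2.6905
beam 4: φ=135°, α=30°
  cosα=0.8660 sinα=0.5000 | (5,3) | tMaxX 0.9238 tMaxY 1.3400 | tΔX 1.1547 tΔY 2.0000
    t=0.9238 [x] (6,3)
    t=1.3400 [y] (6,4)
    t=2.0785 [x] (7,4)
    t=3.2332 [x] (8,4)
    t=3.3400 [y] (8,5)
    t=4.3879 [x] (9,5) — stop
  → r_4 = 4.3879

ranges = [0.4000, 0.2309, 2.6905, 4.3879]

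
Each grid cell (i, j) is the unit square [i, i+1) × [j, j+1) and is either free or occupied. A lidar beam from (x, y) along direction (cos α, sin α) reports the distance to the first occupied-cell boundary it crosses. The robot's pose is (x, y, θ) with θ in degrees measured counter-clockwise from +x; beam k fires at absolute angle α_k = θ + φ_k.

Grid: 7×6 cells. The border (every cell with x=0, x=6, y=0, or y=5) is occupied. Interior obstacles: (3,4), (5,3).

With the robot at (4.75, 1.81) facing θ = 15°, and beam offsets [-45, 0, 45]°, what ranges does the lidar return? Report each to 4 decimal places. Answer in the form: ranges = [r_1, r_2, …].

ranges = [1.4434, 1.2941, 1.3741]

beam 1: φ=-45°, α=330°
  direction (0.8660, -0.5000); cell (4,1); t to first gridline: x 0.2887, y 1.6200 (then +1.1547 / +2.0000)
    (5,1) via x @ 0.2887
    (6,1) via x @ 1.4434  # hit
  → r_1 = 1.4434
beam 2: φ=0°, α=15°
  direction (0.9659, 0.2588); cell (4,1); t to first gridline: x 0.2588, y 0.7341 (then +1.0353 / +3.8637)
    (5,1) via x @ 0.2588
    (5,2) via y @ 0.7341
    (6,2) via x @ 1.2941  # hit
  → r_2 = 1.2941
beam 3: φ=45°, α=60°
  direction (0.5000, 0.8660); cell (4,1); t to first gridline: x 0.5000, y 0.2194 (then +2.0000 / +1.1547)
    (4,2) via y @ 0.2194
    (5,2) via x @ 0.5000
    (5,3) via y @ 1.3741  # hit
  → r_3 = 1.3741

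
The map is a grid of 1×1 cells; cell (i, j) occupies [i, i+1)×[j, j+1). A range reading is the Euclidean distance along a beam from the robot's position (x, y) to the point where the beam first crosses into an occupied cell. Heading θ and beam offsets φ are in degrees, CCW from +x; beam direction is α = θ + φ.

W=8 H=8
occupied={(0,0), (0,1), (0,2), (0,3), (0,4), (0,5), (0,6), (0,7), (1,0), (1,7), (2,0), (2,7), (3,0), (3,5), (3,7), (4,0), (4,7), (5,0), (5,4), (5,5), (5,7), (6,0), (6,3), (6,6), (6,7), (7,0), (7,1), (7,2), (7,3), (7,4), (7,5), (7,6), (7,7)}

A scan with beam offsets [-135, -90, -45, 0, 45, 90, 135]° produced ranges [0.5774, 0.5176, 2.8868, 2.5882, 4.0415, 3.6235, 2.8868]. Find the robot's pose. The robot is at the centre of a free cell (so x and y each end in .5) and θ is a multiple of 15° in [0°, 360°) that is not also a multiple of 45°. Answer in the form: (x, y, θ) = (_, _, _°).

Enumerate (i+0.5, j+0.5, θ) over the 31 free cells and 16 admissible headings. For each, cast all 7 beams and compare to the given ranges.
  (6.5, 4.5, 300°): beam 1 = 0.5176 ≠ 0.5774 ✗
  (4.5, 6.5, 150°): beam 1 = 1.5529 ≠ 0.5774 ✗
  (1.5, 1.5, 120°): beam 1 = 1.9319 ≠ 0.5774 ✗
  …
  (3.5, 4.5, 195°): r_1=0.5774, r_2=0.5176, r_3=2.8868, r_4=2.5882, r_5=4.0415, r_6=3.6235, r_7=2.8868 — all match ✓
No second candidate reproduces the full scan.

(x, y, θ) = (3.5, 4.5, 195°)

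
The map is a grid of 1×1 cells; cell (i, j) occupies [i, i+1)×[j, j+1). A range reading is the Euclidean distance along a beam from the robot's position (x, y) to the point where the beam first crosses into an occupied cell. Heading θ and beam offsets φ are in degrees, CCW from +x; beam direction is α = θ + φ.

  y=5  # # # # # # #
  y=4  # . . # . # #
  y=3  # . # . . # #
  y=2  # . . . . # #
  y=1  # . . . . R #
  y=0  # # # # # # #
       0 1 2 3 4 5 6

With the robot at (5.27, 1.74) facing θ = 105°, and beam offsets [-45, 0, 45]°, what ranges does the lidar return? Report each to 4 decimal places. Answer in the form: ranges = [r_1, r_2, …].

beam 1: φ=-45°, α=60°
  cosα=0.5000 sinα=0.8660 | (5,1) | tMaxX 1.4600 tMaxY 0.3002 | tΔX 2.0000 tΔY 1.1547
    t=0.3002 [y] (5,2) — stop
  → r_1 = 0.3002
beam 2: φ=0°, α=105°
  cosα=-0.2588 sinα=0.9659 | (5,1) | tMaxX 1.0432 tMaxY 0.2692 | tΔX 3.8637 tΔY 1.0353
    t=0.2692 [y] (5,2) — stop
  → r_2 = 0.2692
beam 3: φ=45°, α=150°
  cosα=-0.8660 sinα=0.5000 | (5,1) | tMaxX 0.3118 tMaxY 0.5200 | tΔX 1.1547 tΔY 2.0000
    t=0.3118 [x] (4,1)
    t=0.5200 [y] (4,2)
    t=1.4665 [x] (3,2)
    t=2.5200 [y] (3,3)
    t=2.6212 [x] (2,3) — stop
  → r_3 = 2.6212

ranges = [0.3002, 0.2692, 2.6212]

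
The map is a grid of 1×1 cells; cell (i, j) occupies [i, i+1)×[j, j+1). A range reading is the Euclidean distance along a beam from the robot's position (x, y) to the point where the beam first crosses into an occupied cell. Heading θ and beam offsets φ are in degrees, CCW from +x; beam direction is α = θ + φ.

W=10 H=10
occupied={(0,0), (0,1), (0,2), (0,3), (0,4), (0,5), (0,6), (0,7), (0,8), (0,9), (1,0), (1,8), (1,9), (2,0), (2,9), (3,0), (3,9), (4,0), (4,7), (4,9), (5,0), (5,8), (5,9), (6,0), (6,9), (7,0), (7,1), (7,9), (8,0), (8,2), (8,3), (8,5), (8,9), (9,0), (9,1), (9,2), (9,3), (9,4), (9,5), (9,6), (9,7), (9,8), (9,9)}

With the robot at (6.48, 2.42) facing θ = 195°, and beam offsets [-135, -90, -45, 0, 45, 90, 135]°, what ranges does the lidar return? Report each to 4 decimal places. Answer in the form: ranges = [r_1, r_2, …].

beam 1: φ=-135°, α=60°
  d=(0.5000,0.8660)  start (6,2)  tX=1.0400 tY=0.6697  stride 1/|dx|=2.0000 1/|dy|=1.1547
    cross y-line → (6,3), t=0.6697
    cross x-line → (7,3), t=1.0400
    cross y-line → (7,4), t=1.8244
    cross y-line → (7,5), t=2.9791
    cross x-line → (8,5), t=3.0400 (wall)
  → r_1 = 3.0400
beam 2: φ=-90°, α=105°
  d=(-0.2588,0.9659)  start (6,2)  tX=1.8546 tY=0.6005  stride 1/|dx|=3.8637 1/|dy|=1.0353
    cross y-line → (6,3), t=0.6005
    cross y-line → (6,4), t=1.6357
    cross x-line → (5,4), t=1.8546
    cross y-line → (5,5), t=2.6710
    cross y-line → (5,6), t=3.7063
    cross y-line → (5,7), t=4.7416
    cross x-line → (4,7), t=5.7183 (wall)
  → r_2 = 5.7183
beam 3: φ=-45°, α=150°
  d=(-0.8660,0.5000)  start (6,2)  tX=0.5543 tY=1.1600  stride 1/|dx|=1.1547 1/|dy|=2.0000
    cross x-line → (5,2), t=0.5543
    cross y-line → (5,3), t=1.1600
    cross x-line → (4,3), t=1.7090
    cross x-line → (3,3), t=2.8637
    cross y-line → (3,4), t=3.1600
    cross x-line → (2,4), t=4.0184
    cross y-line → (2,5), t=5.1600
    cross x-line → (1,5), t=5.1731
    cross x-line → (0,5), t=6.3278 (wall)
  → r_3 = 6.3278
beam 4: φ=0°, α=195°
  d=(-0.9659,-0.2588)  start (6,2)  tX=0.4969 tY=1.6228  stride 1/|dx|=1.0353 1/|dy|=3.8637
    cross x-line → (5,2), t=0.4969
    cross x-line → (4,2), t=1.5322
    cross y-line → (4,1), t=1.6228
    cross x-line → (3,1), t=2.5675
    cross x-line → (2,1), t=3.6028
    cross x-line → (1,1), t=4.6380
    cross y-line → (1,0), t=5.4865 (wall)
  → r_4 = 5.4865
beam 5: φ=45°, α=240°
  d=(-0.5000,-0.8660)  start (6,2)  tX=0.9600 tY=0.4850  stride 1/|dx|=2.0000 1/|dy|=1.1547
    cross y-line → (6,1), t=0.4850
    cross x-line → (5,1), t=0.9600
    cross y-line → (5,0), t=1.6397 (wall)
  → r_5 = 1.6397
beam 6: φ=90°, α=285°
  d=(0.2588,-0.9659)  start (6,2)  tX=2.0091 tY=0.4348  stride 1/|dx|=3.8637 1/|dy|=1.0353
    cross y-line → (6,1), t=0.4348
    cross y-line → (6,0), t=1.4701 (wall)
  → r_6 = 1.4701
beam 7: φ=135°, α=330°
  d=(0.8660,-0.5000)  start (6,2)  tX=0.6004 tY=0.8400  stride 1/|dx|=1.1547 1/|dy|=2.0000
    cross x-line → (7,2), t=0.6004
    cross y-line → (7,1), t=0.8400 (wall)
  → r_7 = 0.8400

ranges = [3.0400, 5.7183, 6.3278, 5.4865, 1.6397, 1.4701, 0.8400]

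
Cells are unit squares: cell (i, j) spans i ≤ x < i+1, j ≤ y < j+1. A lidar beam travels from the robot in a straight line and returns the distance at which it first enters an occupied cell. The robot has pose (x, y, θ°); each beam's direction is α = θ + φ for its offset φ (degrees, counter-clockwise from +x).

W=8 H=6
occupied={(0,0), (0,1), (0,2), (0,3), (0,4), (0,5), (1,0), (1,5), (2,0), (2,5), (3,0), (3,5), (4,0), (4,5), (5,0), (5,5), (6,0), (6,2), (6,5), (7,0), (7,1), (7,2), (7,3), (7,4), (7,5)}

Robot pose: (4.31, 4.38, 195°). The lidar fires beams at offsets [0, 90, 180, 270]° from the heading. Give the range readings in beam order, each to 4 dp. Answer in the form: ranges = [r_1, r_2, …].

beam 1: φ=0°, α=195°
  direction (-0.9659, -0.2588); cell (4,4); t to first gridline: x 0.3209, y 1.4682 (then +1.0353 / +3.8637)
    (3,4) via x @ 0.3209
    (2,4) via x @ 1.3562
    (2,3) via y @ 1.4682
    (1,3) via x @ 2.3915
    (0,3) via x @ 3.4268  # hit
  → r_1 = 3.4268
beam 2: φ=90°, α=285°
  direction (0.2588, -0.9659); cell (4,4); t to first gridline: x 2.6660, y 0.3934 (then +3.8637 / +1.0353)
    (4,3) via y @ 0.3934
    (4,2) via y @ 1.4287
    (4,1) via y @ 2.4640
    (5,1) via x @ 2.6660
    (5,0) via y @ 3.4992  # hit
  → r_2 = 3.4992
beam 3: φ=180°, α=15°
  direction (0.9659, 0.2588); cell (4,4); t to first gridline: x 0.7143, y 2.3955 (then +1.0353 / +3.8637)
    (5,4) via x @ 0.7143
    (6,4) via x @ 1.7496
    (6,5) via y @ 2.3955  # hit
  → r_3 = 2.3955
beam 4: φ=270°, α=105°
  direction (-0.2588, 0.9659); cell (4,4); t to first gridline: x 1.1977, y 0.6419 (then +3.8637 / +1.0353)
    (4,5) via y @ 0.6419  # hit
  → r_4 = 0.6419

ranges = [3.4268, 3.4992, 2.3955, 0.6419]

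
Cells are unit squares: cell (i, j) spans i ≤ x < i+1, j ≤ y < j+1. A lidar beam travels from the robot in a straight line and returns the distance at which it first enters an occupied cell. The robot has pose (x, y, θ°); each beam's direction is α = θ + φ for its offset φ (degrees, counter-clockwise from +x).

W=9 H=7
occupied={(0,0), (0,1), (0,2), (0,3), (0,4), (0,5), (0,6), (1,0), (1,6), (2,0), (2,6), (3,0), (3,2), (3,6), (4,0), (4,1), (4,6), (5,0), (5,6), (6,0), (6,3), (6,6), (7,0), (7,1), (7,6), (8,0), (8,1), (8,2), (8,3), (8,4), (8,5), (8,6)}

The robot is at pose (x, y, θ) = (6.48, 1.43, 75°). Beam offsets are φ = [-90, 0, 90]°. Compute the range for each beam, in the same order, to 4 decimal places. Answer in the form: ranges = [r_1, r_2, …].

ranges = [0.5383, 1.6254, 1.5322]

beam 1: φ=-90°, α=345°
  direction (0.9659, -0.2588); cell (6,1); t to first gridline: x 0.5383, y 1.6614 (then +1.0353 / +3.8637)
    (7,1) via x @ 0.5383  # hit
  → r_1 = 0.5383
beam 2: φ=0°, α=75°
  direction (0.2588, 0.9659); cell (6,1); t to first gridline: x 2.0091, y 0.5901 (then +3.8637 / +1.0353)
    (6,2) via y @ 0.5901
    (6,3) via y @ 1.6254  # hit
  → r_2 = 1.6254
beam 3: φ=90°, α=165°
  direction (-0.9659, 0.2588); cell (6,1); t to first gridline: x 0.4969, y 2.2023 (then +1.0353 / +3.8637)
    (5,1) via x @ 0.4969
    (4,1) via x @ 1.5322  # hit
  → r_3 = 1.5322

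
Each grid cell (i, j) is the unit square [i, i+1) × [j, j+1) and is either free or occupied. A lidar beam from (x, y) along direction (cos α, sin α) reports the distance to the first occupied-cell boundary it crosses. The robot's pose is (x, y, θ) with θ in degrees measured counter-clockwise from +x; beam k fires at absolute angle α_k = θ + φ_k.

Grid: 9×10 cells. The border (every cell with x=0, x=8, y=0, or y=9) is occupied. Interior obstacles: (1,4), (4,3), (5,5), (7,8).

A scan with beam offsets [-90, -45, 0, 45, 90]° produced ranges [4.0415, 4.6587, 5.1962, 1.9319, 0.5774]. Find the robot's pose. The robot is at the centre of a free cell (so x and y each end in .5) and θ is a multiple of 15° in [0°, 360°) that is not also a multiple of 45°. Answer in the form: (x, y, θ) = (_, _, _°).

(x, y, θ) = (3.5, 8.5, 330°)

Candidates: 52 free-cell centres × 16 headings = 832 poses. Raycast each; keep the one whose scan matches to 4 dp.
  (4.5, 8.5, 120°): beam 1 = 1.0000 ≠ 4.0415 ✗
  (1.5, 1.5, 330°): beam 1 = 0.5774 ≠ 4.0415 ✗
  (4.5, 6.5, 120°): beam 1 = 3.0000 ≠ 4.0415 ✗
  …
  (3.5, 8.5, 330°): r_1=4.0415, r_2=4.6587, r_3=5.1962, r_4=1.9319, r_5=0.5774 — all match ✓
Only this pose fits every beam.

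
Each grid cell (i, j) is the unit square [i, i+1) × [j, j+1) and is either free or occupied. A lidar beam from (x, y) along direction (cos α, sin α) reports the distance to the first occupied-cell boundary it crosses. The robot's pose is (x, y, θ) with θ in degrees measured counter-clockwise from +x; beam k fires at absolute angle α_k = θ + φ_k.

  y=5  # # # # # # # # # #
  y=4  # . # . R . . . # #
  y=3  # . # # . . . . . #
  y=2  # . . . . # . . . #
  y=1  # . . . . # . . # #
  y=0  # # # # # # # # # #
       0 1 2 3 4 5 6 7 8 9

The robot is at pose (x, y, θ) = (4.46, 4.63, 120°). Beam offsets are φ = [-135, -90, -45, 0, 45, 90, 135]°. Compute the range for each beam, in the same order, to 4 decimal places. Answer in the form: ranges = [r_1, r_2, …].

ranges = [4.7002, 0.7400, 0.3831, 0.4272, 1.4296, 1.2600, 3.7581]

beam 1: φ=-135°, α=345°
  cosα=0.9659 sinα=-0.2588 | (4,4) | tMaxX 0.5590 tMaxY 2.4341 | tΔX 1.0353 tΔY 3.8637
    t=0.5590 [x] (5,4)
    t=1.5943 [x] (6,4)
    t=2.4341 [y] (6,3)
    t=2.6296 [x] (7,3)
    t=3.6649 [x] (8,3)
    t=4.7002 [x] (9,3) — stop
  → r_1 = 4.7002
beam 2: φ=-90°, α=30°
  cosα=0.8660 sinα=0.5000 | (4,4) | tMaxX 0.6235 tMaxY 0.7400 | tΔX 1.1547 tΔY 2.0000
    t=0.6235 [x] (5,4)
    t=0.7400 [y] (5,5) — stop
  → r_2 = 0.7400
beam 3: φ=-45°, α=75°
  cosα=0.2588 sinα=0.9659 | (4,4) | tMaxX 2.0864 tMaxY 0.3831 | tΔX 3.8637 tΔY 1.0353
    t=0.3831 [y] (4,5) — stop
  → r_3 = 0.3831
beam 4: φ=0°, α=120°
  cosα=-0.5000 sinα=0.8660 | (4,4) | tMaxX 0.9200 tMaxY 0.4272 | tΔX 2.0000 tΔY 1.1547
    t=0.4272 [y] (4,5) — stop
  → r_4 = 0.4272
beam 5: φ=45°, α=165°
  cosα=-0.9659 sinα=0.2588 | (4,4) | tMaxX 0.4762 tMaxY 1.4296 | tΔX 1.0353 tΔY 3.8637
    t=0.4762 [x] (3,4)
    t=1.4296 [y] (3,5) — stop
  → r_5 = 1.4296
beam 6: φ=90°, α=210°
  cosα=-0.8660 sinα=-0.5000 | (4,4) | tMaxX 0.5312 tMaxY 1.2600 | tΔX 1.1547 tΔY 2.0000
    t=0.5312 [x] (3,4)
    t=1.2600 [y] (3,3) — stop
  → r_6 = 1.2600
beam 7: φ=135°, α=255°
  cosα=-0.2588 sinα=-0.9659 | (4,4) | tMaxX 1.7773 tMaxY 0.6522 | tΔX 3.8637 tΔY 1.0353
    t=0.6522 [y] (4,3)
    t=1.6875 [y] (4,2)
    t=1.7773 [x] (3,2)
    t=2.7228 [y] (3,1)
    t=3.7581 [y] (3,0) — stop
  → r_7 = 3.7581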